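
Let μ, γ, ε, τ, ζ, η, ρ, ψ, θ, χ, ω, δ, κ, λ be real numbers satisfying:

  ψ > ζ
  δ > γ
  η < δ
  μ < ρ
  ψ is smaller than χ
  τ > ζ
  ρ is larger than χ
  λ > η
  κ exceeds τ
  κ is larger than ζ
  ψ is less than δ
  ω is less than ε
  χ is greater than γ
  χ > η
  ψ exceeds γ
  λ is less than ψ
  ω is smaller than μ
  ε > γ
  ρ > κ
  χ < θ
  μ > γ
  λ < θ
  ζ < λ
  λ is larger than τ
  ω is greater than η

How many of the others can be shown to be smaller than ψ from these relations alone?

The elements the relations force below ψ are η, γ, ζ, τ, λ — no chain reaches any other.
That is 5.

5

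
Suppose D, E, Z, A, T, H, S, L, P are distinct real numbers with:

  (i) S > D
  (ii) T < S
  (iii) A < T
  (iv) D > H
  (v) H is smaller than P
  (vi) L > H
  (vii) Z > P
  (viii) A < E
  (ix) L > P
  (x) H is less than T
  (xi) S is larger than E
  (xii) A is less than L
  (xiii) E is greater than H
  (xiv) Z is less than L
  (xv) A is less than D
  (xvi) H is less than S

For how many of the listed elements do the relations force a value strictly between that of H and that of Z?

The relations place H below Z. An element lies strictly between them when it is forced above H and also forced below Z.
Above H: {P, T, E, D, S, L}. Below Z: {P}.
Intersection: {P} — 1.

1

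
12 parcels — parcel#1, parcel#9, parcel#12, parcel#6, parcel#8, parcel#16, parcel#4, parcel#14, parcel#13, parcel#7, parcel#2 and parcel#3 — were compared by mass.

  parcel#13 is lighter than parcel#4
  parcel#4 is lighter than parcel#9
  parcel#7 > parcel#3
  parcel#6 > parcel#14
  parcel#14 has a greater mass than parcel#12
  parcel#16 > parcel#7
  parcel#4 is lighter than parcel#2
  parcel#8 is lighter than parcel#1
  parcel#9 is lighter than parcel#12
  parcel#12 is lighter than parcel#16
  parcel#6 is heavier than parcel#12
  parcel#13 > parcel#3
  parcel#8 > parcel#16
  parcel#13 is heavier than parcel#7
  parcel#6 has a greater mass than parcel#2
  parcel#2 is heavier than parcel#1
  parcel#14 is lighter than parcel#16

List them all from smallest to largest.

parcel#3 < parcel#7 < parcel#13 < parcel#4 < parcel#9 < parcel#12 < parcel#14 < parcel#16 < parcel#8 < parcel#1 < parcel#2 < parcel#6

Each adjacent pair is fixed by a given relation: parcel#3 < parcel#7; parcel#7 < parcel#13; parcel#13 < parcel#4; parcel#4 < parcel#9; parcel#9 < parcel#12; parcel#12 < parcel#14; parcel#14 < parcel#16; parcel#16 < parcel#8; parcel#8 < parcel#1; parcel#1 < parcel#2; parcel#2 < parcel#6. Chaining them end to end gives the full order.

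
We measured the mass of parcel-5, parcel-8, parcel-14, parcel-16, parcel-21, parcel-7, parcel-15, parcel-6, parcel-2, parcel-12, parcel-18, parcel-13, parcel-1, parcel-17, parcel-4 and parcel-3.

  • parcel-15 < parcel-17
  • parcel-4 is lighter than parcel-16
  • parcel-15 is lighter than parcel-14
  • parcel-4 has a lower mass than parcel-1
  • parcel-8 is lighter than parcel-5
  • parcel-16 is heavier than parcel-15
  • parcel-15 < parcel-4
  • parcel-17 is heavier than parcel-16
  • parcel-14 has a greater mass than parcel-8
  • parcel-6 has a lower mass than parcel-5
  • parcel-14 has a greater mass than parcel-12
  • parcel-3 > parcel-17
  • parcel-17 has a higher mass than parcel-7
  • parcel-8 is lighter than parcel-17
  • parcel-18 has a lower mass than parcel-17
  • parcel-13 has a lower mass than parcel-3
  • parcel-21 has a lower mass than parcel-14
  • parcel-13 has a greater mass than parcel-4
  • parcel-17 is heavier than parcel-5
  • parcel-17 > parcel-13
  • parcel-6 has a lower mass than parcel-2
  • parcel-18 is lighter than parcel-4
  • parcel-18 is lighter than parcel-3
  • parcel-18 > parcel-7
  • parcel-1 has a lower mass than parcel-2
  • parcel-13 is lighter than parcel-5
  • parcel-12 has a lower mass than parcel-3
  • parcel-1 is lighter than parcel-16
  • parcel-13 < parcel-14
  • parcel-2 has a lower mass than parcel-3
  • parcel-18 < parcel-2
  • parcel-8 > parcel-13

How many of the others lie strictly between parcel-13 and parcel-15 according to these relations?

1

Chaining upward from parcel-15 reaches: parcel-4, parcel-1, parcel-8, parcel-5, parcel-16, parcel-17, parcel-14, parcel-2, parcel-3.
Chaining downward from parcel-13 reaches: parcel-7, parcel-18, parcel-4.
Strictly between parcel-15 and parcel-13 are those in both lists: parcel-4 — 1 element.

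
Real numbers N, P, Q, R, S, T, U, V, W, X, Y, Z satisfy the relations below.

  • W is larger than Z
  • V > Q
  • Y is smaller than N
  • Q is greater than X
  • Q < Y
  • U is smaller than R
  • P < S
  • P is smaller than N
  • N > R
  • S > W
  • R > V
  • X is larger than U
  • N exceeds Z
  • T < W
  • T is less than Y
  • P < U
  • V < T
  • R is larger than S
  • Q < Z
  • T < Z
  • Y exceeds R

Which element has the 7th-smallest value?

The consecutive relations fix a unique order: P < U < X < Q < V < T < Z < W < S < R < Y < N.
The 7th smallest is Z.

Z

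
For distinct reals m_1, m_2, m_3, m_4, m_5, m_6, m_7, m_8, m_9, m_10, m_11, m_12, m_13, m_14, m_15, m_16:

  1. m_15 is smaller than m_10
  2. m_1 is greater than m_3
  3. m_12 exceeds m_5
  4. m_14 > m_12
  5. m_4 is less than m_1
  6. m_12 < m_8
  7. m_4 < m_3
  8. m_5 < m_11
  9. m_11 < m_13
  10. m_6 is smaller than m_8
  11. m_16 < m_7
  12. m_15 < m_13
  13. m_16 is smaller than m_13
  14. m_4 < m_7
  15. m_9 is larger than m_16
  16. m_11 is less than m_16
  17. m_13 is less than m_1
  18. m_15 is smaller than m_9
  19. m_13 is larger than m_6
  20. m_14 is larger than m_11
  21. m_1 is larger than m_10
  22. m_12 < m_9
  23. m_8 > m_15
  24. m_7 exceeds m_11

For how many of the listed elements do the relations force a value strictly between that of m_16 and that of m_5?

1

Chaining upward from m_5 reaches: m_11, m_12, m_13, m_14, m_8, m_7, m_9, m_1.
Chaining downward from m_16 reaches: m_11.
Strictly between m_5 and m_16 are those in both lists: m_11 — 1 element.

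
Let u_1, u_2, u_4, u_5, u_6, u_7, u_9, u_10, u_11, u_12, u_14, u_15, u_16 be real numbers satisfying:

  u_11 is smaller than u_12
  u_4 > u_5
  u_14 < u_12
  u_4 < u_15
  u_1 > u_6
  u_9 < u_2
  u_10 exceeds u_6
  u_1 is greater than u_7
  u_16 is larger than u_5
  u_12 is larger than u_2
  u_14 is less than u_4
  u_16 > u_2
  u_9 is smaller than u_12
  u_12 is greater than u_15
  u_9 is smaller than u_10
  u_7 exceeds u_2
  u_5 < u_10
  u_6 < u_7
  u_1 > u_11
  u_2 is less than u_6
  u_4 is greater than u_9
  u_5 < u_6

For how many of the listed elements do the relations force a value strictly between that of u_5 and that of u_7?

1

Chaining upward from u_5 reaches: u_4, u_15, u_6, u_12, u_10, u_16, u_1.
Chaining downward from u_7 reaches: u_9, u_2, u_6.
Strictly between u_5 and u_7 are those in both lists: u_6 — 1 element.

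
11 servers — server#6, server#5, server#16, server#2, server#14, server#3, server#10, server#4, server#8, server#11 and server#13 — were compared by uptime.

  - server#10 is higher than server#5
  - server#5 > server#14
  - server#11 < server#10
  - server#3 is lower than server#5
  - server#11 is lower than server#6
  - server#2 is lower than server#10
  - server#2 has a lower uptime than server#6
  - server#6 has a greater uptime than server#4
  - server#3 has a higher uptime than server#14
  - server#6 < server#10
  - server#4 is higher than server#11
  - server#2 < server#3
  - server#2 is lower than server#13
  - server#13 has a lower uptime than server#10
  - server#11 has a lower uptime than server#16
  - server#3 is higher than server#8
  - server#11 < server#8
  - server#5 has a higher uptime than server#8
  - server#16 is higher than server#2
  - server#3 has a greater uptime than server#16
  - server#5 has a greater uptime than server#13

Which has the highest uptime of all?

server#10

Chaining downward from server#10: directly below it, server#2, server#11, server#13, server#6, server#5; then server#4, server#14, server#8, server#3; then server#16.
That covers every other element, and nothing is given above server#10, so server#10 is the highest uptime.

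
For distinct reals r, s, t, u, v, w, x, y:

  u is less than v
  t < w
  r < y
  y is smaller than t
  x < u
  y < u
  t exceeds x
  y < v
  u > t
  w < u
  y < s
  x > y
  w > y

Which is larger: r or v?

v

Link the given pairs in sequence: r < y; y < x; x < t; t < w; w < u; u < v.
Chaining these gives r < y < x < t < w < u < v.
So r < v; v is the larger of the two.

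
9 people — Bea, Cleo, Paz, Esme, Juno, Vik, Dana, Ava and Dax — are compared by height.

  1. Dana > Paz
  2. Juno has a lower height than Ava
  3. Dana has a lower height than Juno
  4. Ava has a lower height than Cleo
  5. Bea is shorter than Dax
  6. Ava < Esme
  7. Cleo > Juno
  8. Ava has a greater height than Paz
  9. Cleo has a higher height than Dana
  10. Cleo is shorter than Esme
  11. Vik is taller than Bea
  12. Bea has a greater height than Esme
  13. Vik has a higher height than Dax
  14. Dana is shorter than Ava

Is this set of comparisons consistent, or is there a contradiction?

The single ordering Paz < Dana < Juno < Ava < Cleo < Esme < Bea < Dax < Vik satisfies every listed relation, so no contradiction arises.

consistent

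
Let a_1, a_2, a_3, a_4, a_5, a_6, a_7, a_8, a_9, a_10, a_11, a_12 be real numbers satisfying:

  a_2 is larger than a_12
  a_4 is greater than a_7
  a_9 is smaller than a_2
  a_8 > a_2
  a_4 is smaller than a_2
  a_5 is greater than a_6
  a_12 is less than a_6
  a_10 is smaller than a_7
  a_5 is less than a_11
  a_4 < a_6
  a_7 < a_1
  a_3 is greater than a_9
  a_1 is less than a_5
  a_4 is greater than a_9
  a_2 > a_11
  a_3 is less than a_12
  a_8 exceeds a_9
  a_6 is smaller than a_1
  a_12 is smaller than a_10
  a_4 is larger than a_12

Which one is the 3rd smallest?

The consecutive relations fix a unique order: a_9 < a_3 < a_12 < a_10 < a_7 < a_4 < a_6 < a_1 < a_5 < a_11 < a_2 < a_8.
Counting 3 from the smallest end gives a_12.

a_12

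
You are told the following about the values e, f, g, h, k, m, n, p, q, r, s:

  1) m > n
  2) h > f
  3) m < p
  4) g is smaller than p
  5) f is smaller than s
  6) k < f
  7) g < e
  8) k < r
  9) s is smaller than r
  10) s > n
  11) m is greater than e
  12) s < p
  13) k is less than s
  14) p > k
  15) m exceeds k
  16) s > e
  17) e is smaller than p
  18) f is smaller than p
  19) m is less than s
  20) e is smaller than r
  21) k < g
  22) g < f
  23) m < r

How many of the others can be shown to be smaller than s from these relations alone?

6

The elements the relations force below s are n, k, g, e, f, m — no chain reaches any other.
That is 6.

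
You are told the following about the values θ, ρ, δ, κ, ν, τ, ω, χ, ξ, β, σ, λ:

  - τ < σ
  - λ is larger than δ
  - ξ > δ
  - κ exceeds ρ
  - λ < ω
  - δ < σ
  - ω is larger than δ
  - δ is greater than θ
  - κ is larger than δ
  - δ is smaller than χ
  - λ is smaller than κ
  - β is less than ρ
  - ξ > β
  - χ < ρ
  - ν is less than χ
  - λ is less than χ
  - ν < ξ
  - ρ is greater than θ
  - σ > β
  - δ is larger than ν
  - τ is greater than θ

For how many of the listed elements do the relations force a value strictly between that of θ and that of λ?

1

Chaining upward from θ reaches: δ, τ, σ, ξ, χ, ω, ρ, κ.
Chaining downward from λ reaches: ν, δ.
Strictly between θ and λ are those in both lists: δ — 1 element.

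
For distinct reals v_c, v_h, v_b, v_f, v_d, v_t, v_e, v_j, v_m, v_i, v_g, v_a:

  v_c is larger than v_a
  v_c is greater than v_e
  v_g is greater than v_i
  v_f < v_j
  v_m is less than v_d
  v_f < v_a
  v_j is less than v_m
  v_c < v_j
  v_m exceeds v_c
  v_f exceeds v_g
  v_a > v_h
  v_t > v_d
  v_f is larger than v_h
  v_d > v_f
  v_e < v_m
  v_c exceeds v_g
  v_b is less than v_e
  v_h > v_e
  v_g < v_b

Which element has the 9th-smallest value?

Piecing the relations together gives one ordering: v_i < v_g < v_b < v_e < v_h < v_f < v_a < v_c < v_j < v_m < v_d < v_t.
The 9th smallest is v_j.

v_j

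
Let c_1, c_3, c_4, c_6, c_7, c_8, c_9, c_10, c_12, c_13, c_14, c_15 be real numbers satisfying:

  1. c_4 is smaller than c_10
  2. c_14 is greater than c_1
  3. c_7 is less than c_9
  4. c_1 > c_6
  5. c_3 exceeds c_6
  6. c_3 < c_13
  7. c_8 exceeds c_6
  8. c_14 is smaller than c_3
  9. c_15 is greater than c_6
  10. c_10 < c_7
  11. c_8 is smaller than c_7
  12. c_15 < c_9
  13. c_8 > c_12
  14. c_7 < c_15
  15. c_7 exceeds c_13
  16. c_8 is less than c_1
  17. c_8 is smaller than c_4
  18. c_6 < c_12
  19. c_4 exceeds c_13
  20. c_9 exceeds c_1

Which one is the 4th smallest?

Piecing the relations together gives one ordering: c_6 < c_12 < c_8 < c_1 < c_14 < c_3 < c_13 < c_4 < c_10 < c_7 < c_15 < c_9.
Counting 4 from the smallest end gives c_1.

c_1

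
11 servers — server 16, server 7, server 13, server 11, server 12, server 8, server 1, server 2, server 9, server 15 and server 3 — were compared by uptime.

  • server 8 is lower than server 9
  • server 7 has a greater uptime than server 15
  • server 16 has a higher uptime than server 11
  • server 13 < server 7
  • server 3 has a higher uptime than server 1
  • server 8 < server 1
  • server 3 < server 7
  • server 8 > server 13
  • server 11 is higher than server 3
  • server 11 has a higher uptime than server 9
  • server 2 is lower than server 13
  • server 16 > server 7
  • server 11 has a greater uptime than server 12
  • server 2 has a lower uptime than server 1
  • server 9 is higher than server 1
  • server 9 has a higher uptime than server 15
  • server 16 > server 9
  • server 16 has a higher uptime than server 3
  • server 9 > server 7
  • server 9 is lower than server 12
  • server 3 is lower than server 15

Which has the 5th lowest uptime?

The consecutive relations fix a unique order: server 2 < server 13 < server 8 < server 1 < server 3 < server 15 < server 7 < server 9 < server 12 < server 11 < server 16.
Counting 5 from the smallest end gives server 3.

server 3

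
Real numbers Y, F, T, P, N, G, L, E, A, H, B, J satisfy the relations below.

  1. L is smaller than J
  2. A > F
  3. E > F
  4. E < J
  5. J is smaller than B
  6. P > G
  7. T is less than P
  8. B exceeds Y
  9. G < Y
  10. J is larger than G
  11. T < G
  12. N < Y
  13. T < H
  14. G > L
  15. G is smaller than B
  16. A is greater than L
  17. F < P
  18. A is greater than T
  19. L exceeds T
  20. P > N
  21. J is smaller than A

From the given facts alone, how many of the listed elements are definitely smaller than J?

5

From J the given relations immediately reach E, L, G.
From those, F, T — 5 in total.
Nothing else is reachable below J; 5 in all.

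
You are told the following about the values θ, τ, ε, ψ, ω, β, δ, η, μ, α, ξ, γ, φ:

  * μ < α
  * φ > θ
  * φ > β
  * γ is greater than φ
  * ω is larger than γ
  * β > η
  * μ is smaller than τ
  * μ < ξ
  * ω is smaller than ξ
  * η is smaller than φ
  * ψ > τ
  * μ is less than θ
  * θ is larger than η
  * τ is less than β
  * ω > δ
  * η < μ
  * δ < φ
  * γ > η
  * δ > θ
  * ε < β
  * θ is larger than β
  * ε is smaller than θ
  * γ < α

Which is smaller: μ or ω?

μ

The relevant relations are μ < τ; τ < β; β < θ; θ < δ; δ < φ; φ < γ; γ < ω.
Together: μ < τ < β < θ < δ < φ < γ < ω.
So μ < ω; μ is the smaller of the two.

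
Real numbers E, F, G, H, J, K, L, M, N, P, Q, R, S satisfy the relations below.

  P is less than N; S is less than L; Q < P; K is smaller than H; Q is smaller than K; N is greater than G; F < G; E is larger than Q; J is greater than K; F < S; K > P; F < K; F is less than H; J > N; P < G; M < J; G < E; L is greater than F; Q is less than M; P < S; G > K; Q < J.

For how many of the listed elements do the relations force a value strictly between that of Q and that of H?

2

Chaining upward from Q reaches: M, P, S, K, G, N, L, E, J.
Chaining downward from H reaches: F, P, K.
Strictly between Q and H are those in both lists: P, K — 2 elements.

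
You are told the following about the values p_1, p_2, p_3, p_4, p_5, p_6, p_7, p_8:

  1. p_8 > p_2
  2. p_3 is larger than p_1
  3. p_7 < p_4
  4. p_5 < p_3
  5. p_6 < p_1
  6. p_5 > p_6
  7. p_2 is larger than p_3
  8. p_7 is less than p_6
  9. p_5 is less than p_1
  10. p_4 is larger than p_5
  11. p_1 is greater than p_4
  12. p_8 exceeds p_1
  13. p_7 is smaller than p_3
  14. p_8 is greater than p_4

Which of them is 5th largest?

Piecing the relations together gives one ordering: p_7 < p_6 < p_5 < p_4 < p_1 < p_3 < p_2 < p_8.
Counting 5 from the largest end gives p_4.

p_4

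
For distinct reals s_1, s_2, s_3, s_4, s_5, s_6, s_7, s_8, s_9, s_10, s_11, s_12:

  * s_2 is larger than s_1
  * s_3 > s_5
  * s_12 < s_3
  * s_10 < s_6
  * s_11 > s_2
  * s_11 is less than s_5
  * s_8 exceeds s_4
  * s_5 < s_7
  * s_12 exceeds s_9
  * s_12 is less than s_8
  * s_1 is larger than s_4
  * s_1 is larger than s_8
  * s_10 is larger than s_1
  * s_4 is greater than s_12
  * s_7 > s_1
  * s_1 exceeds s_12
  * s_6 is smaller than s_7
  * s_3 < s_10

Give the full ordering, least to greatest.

s_9 < s_12 < s_4 < s_8 < s_1 < s_2 < s_11 < s_5 < s_3 < s_10 < s_6 < s_7

Nothing is placed below s_9, so it is least; from there s_9 < s_12; s_12 < s_4; s_4 < s_8; s_8 < s_1; s_1 < s_2; s_2 < s_11; s_11 < s_5; s_5 < s_3; s_3 < s_10; s_10 < s_6; s_6 < s_7, each given directly.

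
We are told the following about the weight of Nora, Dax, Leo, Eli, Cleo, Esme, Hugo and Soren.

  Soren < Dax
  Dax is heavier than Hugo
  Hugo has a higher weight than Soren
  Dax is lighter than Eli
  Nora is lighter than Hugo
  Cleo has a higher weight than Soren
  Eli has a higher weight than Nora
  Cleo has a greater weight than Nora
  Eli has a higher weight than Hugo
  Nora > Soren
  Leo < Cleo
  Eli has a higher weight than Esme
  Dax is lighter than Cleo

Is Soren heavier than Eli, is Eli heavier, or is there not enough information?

Soren < Nora and Nora < Hugo give Soren < Hugo.
Then Hugo < Dax extends the chain to Dax.
With Dax < Eli: Soren < Nora < Hugo < Dax < Eli.
So Eli is heavier.

Eli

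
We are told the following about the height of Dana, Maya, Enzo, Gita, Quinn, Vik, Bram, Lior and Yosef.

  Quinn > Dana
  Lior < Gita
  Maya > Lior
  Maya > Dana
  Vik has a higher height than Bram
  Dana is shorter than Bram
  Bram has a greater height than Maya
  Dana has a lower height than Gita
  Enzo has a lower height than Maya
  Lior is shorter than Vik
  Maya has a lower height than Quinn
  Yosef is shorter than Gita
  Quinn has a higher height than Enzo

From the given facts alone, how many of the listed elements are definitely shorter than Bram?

The elements the relations force below Bram are Lior, Dana, Enzo, Maya — no chain reaches any other.
That is 4.

4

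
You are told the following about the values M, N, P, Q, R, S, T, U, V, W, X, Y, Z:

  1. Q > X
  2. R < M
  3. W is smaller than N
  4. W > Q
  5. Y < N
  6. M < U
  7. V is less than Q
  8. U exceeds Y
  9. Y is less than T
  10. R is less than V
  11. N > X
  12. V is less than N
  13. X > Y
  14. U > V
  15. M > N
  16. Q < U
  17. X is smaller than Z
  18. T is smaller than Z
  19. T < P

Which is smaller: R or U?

R < V and V < Q give R < Q.
With Q < W: R < V < Q < W.
Then W < N extends the chain to N.
Then N < M extends the chain to M.
Then M < U extends the chain to U.
So R < U; R is the smaller of the two.

R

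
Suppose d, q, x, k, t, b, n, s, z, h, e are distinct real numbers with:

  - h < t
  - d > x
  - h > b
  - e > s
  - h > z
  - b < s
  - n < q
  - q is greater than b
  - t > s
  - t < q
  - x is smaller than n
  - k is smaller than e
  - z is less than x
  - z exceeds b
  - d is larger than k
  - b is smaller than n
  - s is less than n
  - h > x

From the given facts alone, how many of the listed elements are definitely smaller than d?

From d the given relations immediately reach x, k.
From those, z — 3 in total.
From those, b — 4 in total.
Nothing else is reachable below d; 4 in all.

4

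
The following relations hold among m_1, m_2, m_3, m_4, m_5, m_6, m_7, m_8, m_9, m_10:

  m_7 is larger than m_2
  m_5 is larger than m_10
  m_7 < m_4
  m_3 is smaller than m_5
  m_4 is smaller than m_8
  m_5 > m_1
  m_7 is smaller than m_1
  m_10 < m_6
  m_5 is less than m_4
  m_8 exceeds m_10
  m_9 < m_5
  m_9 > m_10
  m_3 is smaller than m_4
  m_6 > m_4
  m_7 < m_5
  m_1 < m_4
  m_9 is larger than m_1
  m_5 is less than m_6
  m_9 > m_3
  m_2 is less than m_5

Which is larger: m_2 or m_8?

Following the relations from m_2: m_2 < m_7 < m_1 < m_5 < m_4 < m_8.
So m_2 < m_8; m_8 is the larger of the two.

m_8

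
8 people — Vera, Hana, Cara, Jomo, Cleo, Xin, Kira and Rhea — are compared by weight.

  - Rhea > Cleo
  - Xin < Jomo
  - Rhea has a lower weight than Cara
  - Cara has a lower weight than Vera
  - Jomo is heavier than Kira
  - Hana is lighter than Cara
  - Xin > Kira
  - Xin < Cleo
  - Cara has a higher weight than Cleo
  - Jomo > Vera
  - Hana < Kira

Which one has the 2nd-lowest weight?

Kira

The consecutive relations fix a unique order: Hana < Kira < Xin < Cleo < Rhea < Cara < Vera < Jomo.
Counting 2 from the smallest end gives Kira.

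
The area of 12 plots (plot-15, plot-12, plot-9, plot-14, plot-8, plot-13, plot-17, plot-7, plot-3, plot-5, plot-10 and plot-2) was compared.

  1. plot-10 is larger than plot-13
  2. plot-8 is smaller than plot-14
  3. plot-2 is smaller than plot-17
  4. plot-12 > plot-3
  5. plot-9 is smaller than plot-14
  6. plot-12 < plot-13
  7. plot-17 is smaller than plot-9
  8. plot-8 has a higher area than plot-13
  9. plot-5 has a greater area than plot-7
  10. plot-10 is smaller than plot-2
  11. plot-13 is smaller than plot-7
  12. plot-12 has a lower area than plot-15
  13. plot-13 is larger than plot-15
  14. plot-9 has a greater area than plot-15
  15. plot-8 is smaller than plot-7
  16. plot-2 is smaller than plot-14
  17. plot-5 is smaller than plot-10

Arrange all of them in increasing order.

plot-3 < plot-12 < plot-15 < plot-13 < plot-8 < plot-7 < plot-5 < plot-10 < plot-2 < plot-17 < plot-9 < plot-14

The consecutive links are each given: plot-3 < plot-12; plot-12 < plot-15; plot-15 < plot-13; plot-13 < plot-8; plot-8 < plot-7; plot-7 < plot-5; plot-5 < plot-10; plot-10 < plot-2; plot-2 < plot-17; plot-17 < plot-9; plot-9 < plot-14.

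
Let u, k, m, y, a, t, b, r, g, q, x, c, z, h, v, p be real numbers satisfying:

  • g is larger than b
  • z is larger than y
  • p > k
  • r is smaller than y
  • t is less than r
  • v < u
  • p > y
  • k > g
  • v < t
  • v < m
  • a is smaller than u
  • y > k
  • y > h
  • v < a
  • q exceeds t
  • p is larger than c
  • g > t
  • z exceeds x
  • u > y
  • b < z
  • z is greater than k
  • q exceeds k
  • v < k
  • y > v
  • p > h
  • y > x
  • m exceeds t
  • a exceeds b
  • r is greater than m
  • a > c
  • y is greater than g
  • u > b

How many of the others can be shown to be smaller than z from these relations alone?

10

From z the given relations immediately reach b, k, x, y.
From those, v, g, h, r — 8 in total.
From those, t, m — 10 in total.
No other element is forced below z by the given relations, so the count is 10.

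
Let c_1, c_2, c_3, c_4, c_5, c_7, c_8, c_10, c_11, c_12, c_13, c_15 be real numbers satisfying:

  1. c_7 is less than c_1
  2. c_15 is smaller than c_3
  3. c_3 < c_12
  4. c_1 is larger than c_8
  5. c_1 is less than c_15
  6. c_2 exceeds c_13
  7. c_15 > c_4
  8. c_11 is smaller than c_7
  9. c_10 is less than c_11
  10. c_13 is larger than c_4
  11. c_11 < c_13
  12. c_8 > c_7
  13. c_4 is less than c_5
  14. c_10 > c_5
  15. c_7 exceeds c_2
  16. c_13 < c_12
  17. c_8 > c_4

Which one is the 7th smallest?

c_7

Chaining the given pairs: c_4 < c_5 < c_10 < c_11 < c_13 < c_2 < c_7 < c_8 < c_1 < c_15 < c_3 < c_12.
Counting 7 from the smallest end gives c_7.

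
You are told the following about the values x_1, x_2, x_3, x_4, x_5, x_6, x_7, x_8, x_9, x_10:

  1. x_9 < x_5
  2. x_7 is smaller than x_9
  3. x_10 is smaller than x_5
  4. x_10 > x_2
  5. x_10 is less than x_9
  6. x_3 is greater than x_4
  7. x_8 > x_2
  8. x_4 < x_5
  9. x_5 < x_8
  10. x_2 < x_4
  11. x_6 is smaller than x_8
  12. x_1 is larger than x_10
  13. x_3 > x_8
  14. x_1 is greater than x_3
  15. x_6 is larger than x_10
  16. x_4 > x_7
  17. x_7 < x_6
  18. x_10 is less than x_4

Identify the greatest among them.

x_1

x_7 is not greatest since x_7 < x_4; x_2 is not greatest since x_2 < x_10; x_10 is not greatest since x_10 < x_4; x_6 is not greatest since x_6 < x_8; x_4 is not greatest since x_4 < x_5; x_9 is not greatest since x_9 < x_5; x_5 is not greatest since x_5 < x_8; x_8 is not greatest since x_8 < x_3; x_3 is not greatest since x_3 < x_1.
Only x_1 has nothing above it, so x_1 is the greatest.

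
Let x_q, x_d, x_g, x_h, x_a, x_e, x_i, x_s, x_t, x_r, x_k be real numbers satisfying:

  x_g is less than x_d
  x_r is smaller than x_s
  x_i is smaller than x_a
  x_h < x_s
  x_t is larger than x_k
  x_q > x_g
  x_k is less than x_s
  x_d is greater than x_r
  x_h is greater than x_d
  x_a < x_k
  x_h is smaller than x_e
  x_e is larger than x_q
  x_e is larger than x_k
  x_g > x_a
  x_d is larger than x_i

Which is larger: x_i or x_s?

x_i < x_a and x_a < x_g give x_i < x_g.
With x_g < x_d: x_i < x_a < x_g < x_d.
Then x_d < x_h extends the chain to x_h.
With x_h < x_s: x_i < x_a < x_g < x_d < x_h < x_s.
So x_i < x_s; x_s is the larger of the two.

x_s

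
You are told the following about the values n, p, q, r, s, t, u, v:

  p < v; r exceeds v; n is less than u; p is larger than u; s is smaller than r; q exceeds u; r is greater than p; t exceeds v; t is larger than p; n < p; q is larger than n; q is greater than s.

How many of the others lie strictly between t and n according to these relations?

The relations place n below t. An element lies strictly between them when it is forced above n and also forced below t.
Above n: {u, q, p, v, r}. Below t: {u, p, v}.
Intersection: {u, p, v} — 3.

3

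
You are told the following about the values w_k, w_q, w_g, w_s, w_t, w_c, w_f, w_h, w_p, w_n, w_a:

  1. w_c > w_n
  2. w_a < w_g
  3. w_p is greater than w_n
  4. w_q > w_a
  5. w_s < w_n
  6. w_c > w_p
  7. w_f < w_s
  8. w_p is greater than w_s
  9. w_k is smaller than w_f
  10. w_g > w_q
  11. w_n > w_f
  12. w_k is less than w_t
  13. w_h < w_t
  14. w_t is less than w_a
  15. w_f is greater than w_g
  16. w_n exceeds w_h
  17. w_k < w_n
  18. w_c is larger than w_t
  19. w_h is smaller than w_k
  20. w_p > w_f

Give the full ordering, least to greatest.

Each adjacent pair is fixed by a given relation: w_h < w_k; w_k < w_t; w_t < w_a; w_a < w_q; w_q < w_g; w_g < w_f; w_f < w_s; w_s < w_n; w_n < w_p; w_p < w_c. Chaining them end to end gives the full order.

w_h < w_k < w_t < w_a < w_q < w_g < w_f < w_s < w_n < w_p < w_c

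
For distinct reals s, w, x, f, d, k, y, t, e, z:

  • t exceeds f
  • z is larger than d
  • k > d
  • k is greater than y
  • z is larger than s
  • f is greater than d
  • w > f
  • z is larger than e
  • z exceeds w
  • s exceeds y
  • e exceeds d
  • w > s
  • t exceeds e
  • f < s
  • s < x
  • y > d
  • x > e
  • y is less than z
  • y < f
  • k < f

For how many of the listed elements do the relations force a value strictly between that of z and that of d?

6

Chaining upward from d reaches: y, k, f, s, e, t, w, x.
Chaining downward from z reaches: y, k, f, s, e, w.
Strictly between d and z are those in both lists: y, k, f, s, e, w — 6 elements.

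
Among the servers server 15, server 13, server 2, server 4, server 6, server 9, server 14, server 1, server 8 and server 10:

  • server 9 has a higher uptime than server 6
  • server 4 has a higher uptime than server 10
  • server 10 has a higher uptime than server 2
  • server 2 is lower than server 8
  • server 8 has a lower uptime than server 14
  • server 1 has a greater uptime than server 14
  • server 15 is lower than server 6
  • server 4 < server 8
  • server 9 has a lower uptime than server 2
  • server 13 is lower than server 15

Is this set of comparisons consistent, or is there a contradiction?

The single ordering server 13 < server 15 < server 6 < server 9 < server 2 < server 10 < server 4 < server 8 < server 14 < server 1 satisfies every listed relation, so no contradiction arises.

consistent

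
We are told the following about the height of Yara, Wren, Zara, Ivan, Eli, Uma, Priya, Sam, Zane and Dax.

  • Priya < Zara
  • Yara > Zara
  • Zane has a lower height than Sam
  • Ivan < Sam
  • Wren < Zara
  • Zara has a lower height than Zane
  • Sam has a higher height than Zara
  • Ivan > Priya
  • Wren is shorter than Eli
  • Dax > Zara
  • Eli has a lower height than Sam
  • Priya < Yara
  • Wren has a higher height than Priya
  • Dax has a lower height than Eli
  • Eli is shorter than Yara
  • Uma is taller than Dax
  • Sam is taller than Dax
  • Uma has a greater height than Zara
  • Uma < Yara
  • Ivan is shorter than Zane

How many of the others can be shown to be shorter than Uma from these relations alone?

4

The elements the relations force below Uma are Priya, Wren, Zara, Dax — no chain reaches any other.
That is 4.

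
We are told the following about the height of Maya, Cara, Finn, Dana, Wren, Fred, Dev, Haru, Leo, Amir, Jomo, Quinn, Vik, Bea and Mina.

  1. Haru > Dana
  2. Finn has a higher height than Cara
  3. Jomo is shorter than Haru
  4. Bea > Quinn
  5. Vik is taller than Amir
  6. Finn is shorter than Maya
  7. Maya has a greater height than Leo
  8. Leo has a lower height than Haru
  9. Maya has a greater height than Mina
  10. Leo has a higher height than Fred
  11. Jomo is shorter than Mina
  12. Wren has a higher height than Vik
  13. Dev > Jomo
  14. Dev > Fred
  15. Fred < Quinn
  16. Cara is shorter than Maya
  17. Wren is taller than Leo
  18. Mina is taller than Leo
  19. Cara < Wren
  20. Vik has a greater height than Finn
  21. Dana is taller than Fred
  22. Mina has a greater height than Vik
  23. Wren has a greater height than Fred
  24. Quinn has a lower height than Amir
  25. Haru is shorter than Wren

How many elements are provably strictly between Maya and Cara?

3

Chaining upward from Cara reaches: Finn, Vik, Mina, Wren.
Chaining downward from Maya reaches: Jomo, Fred, Quinn, Amir, Finn, Leo, Vik, Mina.
Strictly between Cara and Maya are those in both lists: Finn, Vik, Mina — 3 elements.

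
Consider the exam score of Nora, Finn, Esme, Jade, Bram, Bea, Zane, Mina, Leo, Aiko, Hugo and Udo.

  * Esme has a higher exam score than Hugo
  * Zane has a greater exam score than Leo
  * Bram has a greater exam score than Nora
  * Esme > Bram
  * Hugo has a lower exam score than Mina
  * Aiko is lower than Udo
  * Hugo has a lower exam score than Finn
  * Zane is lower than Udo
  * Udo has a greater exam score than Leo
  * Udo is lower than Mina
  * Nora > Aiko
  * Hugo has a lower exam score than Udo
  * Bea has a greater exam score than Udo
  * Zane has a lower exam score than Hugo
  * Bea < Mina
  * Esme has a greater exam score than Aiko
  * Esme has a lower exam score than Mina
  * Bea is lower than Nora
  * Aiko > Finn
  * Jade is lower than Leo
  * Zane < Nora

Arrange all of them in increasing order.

Jade < Leo < Zane < Hugo < Finn < Aiko < Udo < Bea < Nora < Bram < Esme < Mina

The consecutive links are each given: Jade < Leo; Leo < Zane; Zane < Hugo; Hugo < Finn; Finn < Aiko; Aiko < Udo; Udo < Bea; Bea < Nora; Nora < Bram; Bram < Esme; Esme < Mina.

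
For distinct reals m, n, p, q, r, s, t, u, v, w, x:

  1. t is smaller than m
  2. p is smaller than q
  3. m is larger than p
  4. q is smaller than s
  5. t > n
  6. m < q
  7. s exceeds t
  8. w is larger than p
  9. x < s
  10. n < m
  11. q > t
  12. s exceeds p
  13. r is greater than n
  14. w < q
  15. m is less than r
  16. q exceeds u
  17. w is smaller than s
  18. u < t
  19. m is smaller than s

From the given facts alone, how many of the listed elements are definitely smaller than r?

5

From r the given relations immediately reach n, m.
From those, p, t — 4 in total.
From those, u — 5 in total.
Nothing else is reachable below r; 5 in all.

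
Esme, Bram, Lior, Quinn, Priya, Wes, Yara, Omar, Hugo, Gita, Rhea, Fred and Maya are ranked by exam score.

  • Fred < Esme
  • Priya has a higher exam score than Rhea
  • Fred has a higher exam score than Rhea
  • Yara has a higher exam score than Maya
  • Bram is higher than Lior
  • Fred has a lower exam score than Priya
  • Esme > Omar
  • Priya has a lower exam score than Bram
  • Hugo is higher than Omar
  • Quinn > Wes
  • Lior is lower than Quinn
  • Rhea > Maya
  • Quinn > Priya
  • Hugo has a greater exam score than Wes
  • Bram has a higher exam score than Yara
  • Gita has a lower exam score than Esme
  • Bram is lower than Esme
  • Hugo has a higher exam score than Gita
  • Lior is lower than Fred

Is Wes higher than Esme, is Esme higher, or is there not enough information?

undetermined

Following every chain through Wes: above Wes we get Quinn, Hugo.
Esme is not reached, and no chain runs the other way from Esme to Wes.
So the given relations leave the order of Wes and Esme undetermined.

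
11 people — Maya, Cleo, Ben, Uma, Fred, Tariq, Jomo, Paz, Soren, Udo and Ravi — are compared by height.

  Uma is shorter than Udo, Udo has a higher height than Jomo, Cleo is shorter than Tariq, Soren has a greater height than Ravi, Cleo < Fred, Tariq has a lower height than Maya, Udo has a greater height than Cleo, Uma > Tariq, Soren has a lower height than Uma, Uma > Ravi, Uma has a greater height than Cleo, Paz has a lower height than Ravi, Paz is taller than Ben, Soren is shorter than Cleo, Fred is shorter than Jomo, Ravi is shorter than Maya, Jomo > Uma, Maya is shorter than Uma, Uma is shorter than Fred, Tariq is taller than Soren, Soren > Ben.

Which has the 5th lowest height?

Cleo

Chaining the given pairs: Ben < Paz < Ravi < Soren < Cleo < Tariq < Maya < Uma < Fred < Jomo < Udo.
The 5th smallest is Cleo.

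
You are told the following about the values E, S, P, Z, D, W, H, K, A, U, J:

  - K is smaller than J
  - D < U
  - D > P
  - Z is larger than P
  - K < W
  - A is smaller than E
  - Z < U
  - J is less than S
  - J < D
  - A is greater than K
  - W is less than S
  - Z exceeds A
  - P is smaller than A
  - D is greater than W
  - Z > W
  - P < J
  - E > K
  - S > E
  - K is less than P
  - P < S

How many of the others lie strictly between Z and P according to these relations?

1

Chaining upward from P reaches: A, J, E, D, U, S.
Chaining downward from Z reaches: K, W, A.
Strictly between P and Z are those in both lists: A — 1 element.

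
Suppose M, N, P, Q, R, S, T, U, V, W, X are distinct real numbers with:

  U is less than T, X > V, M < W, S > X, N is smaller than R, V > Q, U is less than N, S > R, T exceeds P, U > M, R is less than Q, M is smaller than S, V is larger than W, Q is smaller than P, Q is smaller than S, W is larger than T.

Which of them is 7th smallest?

The consecutive relations fix a unique order: M < U < N < R < Q < P < T < W < V < X < S.
The 7th smallest is T.

T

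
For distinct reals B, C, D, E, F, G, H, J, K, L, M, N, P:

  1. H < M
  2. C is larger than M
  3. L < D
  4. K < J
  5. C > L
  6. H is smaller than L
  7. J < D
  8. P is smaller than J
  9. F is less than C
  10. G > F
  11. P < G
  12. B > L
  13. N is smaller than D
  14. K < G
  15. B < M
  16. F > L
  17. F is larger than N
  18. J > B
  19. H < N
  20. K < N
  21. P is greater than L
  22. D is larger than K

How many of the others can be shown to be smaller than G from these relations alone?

6

From G the given relations immediately reach K, P, F.
From those, L, N — 5 in total.
From those, H — 6 in total.
No other element is forced below G by the given relations, so the count is 6.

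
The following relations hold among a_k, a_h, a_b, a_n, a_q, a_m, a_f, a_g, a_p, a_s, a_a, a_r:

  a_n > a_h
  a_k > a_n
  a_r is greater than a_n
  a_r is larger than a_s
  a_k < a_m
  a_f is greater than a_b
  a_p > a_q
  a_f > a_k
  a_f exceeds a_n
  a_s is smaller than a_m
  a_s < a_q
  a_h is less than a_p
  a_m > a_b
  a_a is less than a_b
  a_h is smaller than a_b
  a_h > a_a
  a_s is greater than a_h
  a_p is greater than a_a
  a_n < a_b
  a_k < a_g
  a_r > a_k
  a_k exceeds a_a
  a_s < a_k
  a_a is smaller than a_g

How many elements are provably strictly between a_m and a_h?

The relations place a_h below a_m. An element lies strictly between them when it is forced above a_h and also forced below a_m.
Above a_h: {a_s, a_n, a_b, a_q, a_k, a_p, a_f, a_r, a_g}. Below a_m: {a_a, a_s, a_n, a_b, a_k}.
Intersection: {a_s, a_n, a_b, a_k} — 4.

4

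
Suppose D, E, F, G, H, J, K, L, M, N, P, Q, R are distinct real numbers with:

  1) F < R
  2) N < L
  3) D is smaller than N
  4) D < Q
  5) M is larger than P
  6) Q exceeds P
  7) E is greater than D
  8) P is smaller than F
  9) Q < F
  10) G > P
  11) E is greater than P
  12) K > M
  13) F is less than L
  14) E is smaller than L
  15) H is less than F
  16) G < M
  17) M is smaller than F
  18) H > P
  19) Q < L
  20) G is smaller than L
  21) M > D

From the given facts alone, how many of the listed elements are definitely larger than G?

From G the given relations immediately reach M, L.
From those, K, F — 4 in total.
From those, R — 5 in total.
No other element is forced above G by the given relations, so the count is 5.

5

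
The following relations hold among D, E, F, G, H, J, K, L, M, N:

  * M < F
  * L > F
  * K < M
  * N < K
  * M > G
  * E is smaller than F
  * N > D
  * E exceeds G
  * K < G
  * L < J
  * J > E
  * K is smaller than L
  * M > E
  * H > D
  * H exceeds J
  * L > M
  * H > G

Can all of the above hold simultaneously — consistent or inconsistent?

consistent

The single ordering D < N < K < G < E < M < F < L < J < H satisfies every listed relation, so no contradiction arises.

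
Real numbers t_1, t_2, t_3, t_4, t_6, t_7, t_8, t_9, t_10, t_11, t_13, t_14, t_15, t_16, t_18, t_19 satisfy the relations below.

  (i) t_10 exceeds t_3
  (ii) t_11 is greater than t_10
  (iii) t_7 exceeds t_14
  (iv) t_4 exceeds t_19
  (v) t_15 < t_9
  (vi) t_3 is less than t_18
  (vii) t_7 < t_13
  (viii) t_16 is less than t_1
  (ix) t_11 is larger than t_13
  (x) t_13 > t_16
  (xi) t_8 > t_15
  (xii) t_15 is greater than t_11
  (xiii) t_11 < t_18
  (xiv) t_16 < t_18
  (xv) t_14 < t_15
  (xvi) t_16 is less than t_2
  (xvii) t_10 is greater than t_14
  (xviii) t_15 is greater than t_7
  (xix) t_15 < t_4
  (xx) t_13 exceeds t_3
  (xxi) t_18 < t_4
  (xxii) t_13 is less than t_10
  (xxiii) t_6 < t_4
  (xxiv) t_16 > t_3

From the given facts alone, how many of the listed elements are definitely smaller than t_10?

From t_10 the given relations immediately reach t_3, t_14, t_13.
From those, t_7, t_16 — 5 in total.
No other element is forced below t_10 by the given relations, so the count is 5.

5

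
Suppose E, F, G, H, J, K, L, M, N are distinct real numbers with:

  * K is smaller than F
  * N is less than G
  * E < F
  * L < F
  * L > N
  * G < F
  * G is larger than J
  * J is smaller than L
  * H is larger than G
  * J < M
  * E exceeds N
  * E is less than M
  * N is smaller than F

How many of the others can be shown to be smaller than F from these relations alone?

6

Directly below F: N, G, E, L, K.
One step further: J (6 so far).
No other element is forced below F by the given relations, so the count is 6.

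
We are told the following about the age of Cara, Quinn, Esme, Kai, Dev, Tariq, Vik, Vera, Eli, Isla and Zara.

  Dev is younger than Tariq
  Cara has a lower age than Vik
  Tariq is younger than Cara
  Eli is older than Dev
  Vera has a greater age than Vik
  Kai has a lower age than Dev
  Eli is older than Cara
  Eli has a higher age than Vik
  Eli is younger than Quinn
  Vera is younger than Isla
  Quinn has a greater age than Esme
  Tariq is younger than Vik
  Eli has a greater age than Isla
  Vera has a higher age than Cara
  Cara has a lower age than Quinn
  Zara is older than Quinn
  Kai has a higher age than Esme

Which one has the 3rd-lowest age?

Dev

The consecutive relations fix a unique order: Esme < Kai < Dev < Tariq < Cara < Vik < Vera < Isla < Eli < Quinn < Zara.
The 3rd smallest is Dev.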